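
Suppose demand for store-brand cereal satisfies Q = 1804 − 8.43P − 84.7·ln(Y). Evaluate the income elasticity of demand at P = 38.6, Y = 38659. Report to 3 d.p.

At P = 38.6, Y = 38659: Q = 583.955.
Holding P constant, ∂Q/∂Y = -84.7/Y = -0.00219095.
η_Y = (∂Q/∂Y)·(Y/Q) = -0.00219095 × (38659/583.955) = -0.145.

-0.145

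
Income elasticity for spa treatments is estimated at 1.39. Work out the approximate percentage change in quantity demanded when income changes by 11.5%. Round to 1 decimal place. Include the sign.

16.0%

%ΔQ ≈ η × %ΔI = 1.39 × 11.5% = 16.0%.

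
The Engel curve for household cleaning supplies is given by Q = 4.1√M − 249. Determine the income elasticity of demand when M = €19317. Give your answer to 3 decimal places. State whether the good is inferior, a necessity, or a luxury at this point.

0.888 (necessity)

At M = 19317: Q = 320.841.
dQ/dM = 4.1/(2√M) = 0.0147497 at this income.
η = (dQ/dM)·(M/Q) = 0.0147497 × (19317/320.841) = 0.888.
Since 0 < η < 1, the good is a necessity.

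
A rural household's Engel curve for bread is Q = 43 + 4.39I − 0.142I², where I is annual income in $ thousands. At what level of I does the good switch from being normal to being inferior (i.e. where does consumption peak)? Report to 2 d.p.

dQ/dI = 4.39 − 0.284I.
The good is inferior where dQ/dI < 0. Setting dQ/dI = 0 gives I = 4.39 / 0.284 = 15.46.

15.46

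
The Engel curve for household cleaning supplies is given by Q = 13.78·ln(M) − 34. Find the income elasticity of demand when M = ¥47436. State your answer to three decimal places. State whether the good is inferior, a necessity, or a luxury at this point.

At M = 47436: Q = 114.371.
dQ/dM = 13.78/M = 0.000290497 at this income.
η = (dQ/dM)·(M/Q) = 0.000290497 × (47436/114.371) = 0.120.
Since 0 < η < 1, the good is a necessity.

0.120 (necessity)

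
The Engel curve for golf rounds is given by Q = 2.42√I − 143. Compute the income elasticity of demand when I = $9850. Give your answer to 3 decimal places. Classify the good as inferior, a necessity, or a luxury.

At I = 9850: Q = 97.178.
dQ/dI = 2.42/(2√I) = 0.0121918 at this income.
η = (dQ/dI)·(I/Q) = 0.0121918 × (9850/97.178) = 1.236.
Since η > 1, the good is a luxury.

1.236 (luxury)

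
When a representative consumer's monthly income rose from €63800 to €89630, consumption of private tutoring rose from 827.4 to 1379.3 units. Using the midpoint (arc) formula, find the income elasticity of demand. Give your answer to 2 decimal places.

1.49

ΔQ = 1379.3 − 827.4 = 551.9; midpoint Q̄ = (827.4 + 1379.3)/2 = 1103.35.
ΔI = 89630 − 63800 = 25830; midpoint Ī = (63800 + 89630)/2 = 76715.
η = (ΔQ/Q̄) ÷ (ΔI/Ī) = (551.9/1103.35) ÷ (25830/76715) = 1.49.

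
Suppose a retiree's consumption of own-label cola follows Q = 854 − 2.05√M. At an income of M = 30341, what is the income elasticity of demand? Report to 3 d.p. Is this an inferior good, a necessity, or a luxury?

-0.359 (inferior good)

At M = 30341: Q = 496.917.
dQ/dM = -2.05/(2√M) = -0.00588449 at this income.
η = (dQ/dM)·(M/Q) = -0.00588449 × (30341/496.917) = -0.359.
Since η < 0, the good is an inferior good.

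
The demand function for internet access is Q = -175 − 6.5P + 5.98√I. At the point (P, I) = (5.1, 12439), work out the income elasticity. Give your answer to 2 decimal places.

At P = 5.1, I = 12439: Q = 458.801.
Holding P constant, ∂Q/∂I = 5.98/(2√I) = 0.0268089.
η_I = (∂Q/∂I)·(I/Q) = 0.0268089 × (12439/458.801) = 0.73.

0.73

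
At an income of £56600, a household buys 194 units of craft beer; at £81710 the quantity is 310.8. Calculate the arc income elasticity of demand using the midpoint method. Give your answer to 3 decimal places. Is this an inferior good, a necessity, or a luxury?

ΔQ = 310.8 − 194 = 116.8; midpoint Q̄ = (194 + 310.8)/2 = 252.4.
ΔI = 81710 − 56600 = 25110; midpoint Ī = (56600 + 81710)/2 = 69155.
η = (ΔQ/Q̄) ÷ (ΔI/Ī) = (116.8/252.4) ÷ (25110/69155) = 1.274.
η > 1 ⇒ luxury.

1.274 (luxury)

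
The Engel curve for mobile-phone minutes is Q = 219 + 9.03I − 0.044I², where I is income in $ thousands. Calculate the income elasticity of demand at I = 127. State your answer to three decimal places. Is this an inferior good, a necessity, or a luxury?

At I = 127: Q = 656.1340.
dQ/dI = 9.03 − 0.088I = -2.14600.
η = (dQ/dI)·(I/Q) = -2.14600 × (127/656.1340) = -0.415.
η < 0 ⇒ inferior good.

-0.415 (inferior good)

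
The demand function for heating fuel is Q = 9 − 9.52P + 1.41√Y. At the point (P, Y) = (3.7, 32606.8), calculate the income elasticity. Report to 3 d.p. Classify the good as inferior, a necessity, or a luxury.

0.557 (necessity)

At P = 3.7, Y = 32606.8: Q = 228.385.
Holding P constant, ∂Q/∂Y = 1.41/(2√Y) = 0.00390423.
η_Y = (∂Q/∂Y)·(Y/Q) = 0.00390423 × (32606.8/228.385) = 0.557.
Since 0 < η < 1, this is a necessity.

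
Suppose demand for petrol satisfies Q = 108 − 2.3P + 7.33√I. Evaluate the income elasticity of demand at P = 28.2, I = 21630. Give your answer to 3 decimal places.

0.481

At P = 28.2, I = 21630: Q = 1121.173.
Holding P constant, ∂Q/∂I = 7.33/(2√I) = 0.0249199.
η_I = (∂Q/∂I)·(I/Q) = 0.0249199 × (21630/1121.173) = 0.481.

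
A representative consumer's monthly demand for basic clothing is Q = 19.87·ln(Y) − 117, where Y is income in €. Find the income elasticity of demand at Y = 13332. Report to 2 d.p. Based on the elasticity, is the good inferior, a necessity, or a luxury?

At Y = 13332: Q = 71.724.
dQ/dY = 19.87/Y = 0.0014904 at this income.
η = (dQ/dY)·(Y/Q) = 0.0014904 × (13332/71.724) = 0.28.
Since 0 < η < 1, the good is a necessity.

0.28 (necessity)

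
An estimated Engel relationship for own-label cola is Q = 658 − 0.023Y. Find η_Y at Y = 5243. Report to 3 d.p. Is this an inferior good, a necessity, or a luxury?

At Y = 5243: Q = 537.411.
dQ/dY = −0.023.
η = (dQ/dY)·(Y/Q) = -0.023 × (5243/537.411) = -0.224.
Since η < 0, the good is an inferior good.

-0.224 (inferior good)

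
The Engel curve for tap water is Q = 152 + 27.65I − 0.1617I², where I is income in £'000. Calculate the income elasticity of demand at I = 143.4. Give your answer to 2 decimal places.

-3.39

At I = 143.4: Q = 791.8823.
dQ/dI = 27.65 − 0.3234I = -18.72556.
η = (dQ/dI)·(I/Q) = -18.72556 × (143.4/791.8823) = -3.39.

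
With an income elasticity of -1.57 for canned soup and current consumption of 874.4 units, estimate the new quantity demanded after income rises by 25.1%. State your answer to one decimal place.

529.8

%ΔQ ≈ η × %ΔI = -1.57 × 25.1% = -39.407%.
New Q ≈ 874.4 × (1 − 0.39407) = 529.8.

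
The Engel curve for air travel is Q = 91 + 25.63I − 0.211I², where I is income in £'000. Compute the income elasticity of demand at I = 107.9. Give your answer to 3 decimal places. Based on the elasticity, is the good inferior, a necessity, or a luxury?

At I = 107.9: Q = 399.9285.
dQ/dI = 25.63 − 0.422I = -19.90380.
η = (dQ/dI)·(I/Q) = -19.90380 × (107.9/399.9285) = -5.370.
η < 0 ⇒ inferior good.

-5.370 (inferior good)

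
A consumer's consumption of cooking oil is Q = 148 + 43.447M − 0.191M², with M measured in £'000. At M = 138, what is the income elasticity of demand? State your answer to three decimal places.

At M = 138: Q = 2506.2820.
dQ/dM = 43.447 − 0.382M = -9.26900.
η = (dQ/dM)·(M/Q) = -9.26900 × (138/2506.2820) = -0.510.

-0.510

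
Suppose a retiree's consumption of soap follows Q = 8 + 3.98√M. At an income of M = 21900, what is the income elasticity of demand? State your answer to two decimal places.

0.49

At M = 21900: Q = 596.986.
dQ/dM = 3.98/(2√M) = 0.0134472 at this income.
η = (dQ/dM)·(M/Q) = 0.0134472 × (21900/596.986) = 0.49.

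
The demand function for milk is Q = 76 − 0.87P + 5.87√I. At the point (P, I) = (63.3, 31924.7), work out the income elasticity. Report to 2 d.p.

0.49

At P = 63.3, I = 31924.7: Q = 1069.750.
Holding P constant, ∂Q/∂I = 5.87/(2√I) = 0.0164265.
η_I = (∂Q/∂I)·(I/Q) = 0.0164265 × (31924.7/1069.750) = 0.49.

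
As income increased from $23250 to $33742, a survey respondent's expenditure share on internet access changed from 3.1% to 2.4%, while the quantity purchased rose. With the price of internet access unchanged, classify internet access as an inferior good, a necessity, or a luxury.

Quantity rises but the budget share falls as income rises, so 0 < η < 1.

necessity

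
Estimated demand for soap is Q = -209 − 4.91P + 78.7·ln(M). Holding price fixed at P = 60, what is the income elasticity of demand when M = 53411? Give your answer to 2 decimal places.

0.22

At P = 60, M = 53411: Q = 353.110.
Holding P constant, ∂Q/∂M = 78.7/M = 0.00147348.
η_M = (∂Q/∂M)·(M/Q) = 0.00147348 × (53411/353.110) = 0.22.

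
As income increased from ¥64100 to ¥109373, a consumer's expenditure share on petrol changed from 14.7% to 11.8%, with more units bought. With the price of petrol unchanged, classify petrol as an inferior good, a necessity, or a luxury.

Quantity rises but the budget share falls as income rises, so 0 < η < 1.

necessity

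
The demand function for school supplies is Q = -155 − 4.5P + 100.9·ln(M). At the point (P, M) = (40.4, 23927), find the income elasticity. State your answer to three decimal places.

0.148

At P = 40.4, M = 23927: Q = 680.551.
Holding P constant, ∂Q/∂M = 100.9/M = 0.00421699.
η_M = (∂Q/∂M)·(M/Q) = 0.00421699 × (23927/680.551) = 0.148.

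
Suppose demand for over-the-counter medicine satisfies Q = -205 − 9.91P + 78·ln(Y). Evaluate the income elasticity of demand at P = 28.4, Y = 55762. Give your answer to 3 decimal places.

At P = 28.4, Y = 55762: Q = 366.006.
Holding P constant, ∂Q/∂Y = 78/Y = 0.0013988.
η_Y = (∂Q/∂Y)·(Y/Q) = 0.0013988 × (55762/366.006) = 0.213.

0.213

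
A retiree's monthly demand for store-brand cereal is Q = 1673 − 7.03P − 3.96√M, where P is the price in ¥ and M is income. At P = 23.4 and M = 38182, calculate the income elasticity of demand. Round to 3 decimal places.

At P = 23.4, M = 38182: Q = 734.705.
Holding P constant, ∂Q/∂M = -3.96/(2√M) = -0.0101329.
η_M = (∂Q/∂M)·(M/Q) = -0.0101329 × (38182/734.705) = -0.527.

-0.527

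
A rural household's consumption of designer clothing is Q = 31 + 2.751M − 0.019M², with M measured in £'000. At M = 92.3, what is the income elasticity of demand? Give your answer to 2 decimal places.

-0.57

At M = 92.3: Q = 123.0508.
dQ/dM = 2.751 − 0.038M = -0.75640.
η = (dQ/dM)·(M/Q) = -0.75640 × (92.3/123.0508) = -0.57.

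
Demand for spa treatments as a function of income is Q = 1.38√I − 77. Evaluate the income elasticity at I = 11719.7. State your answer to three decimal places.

1.032

At I = 11719.7: Q = 72.395.
dQ/dI = 1.38/(2√I) = 0.00637369 at this income.
η = (dQ/dI)·(I/Q) = 0.00637369 × (11719.7/72.395) = 1.032.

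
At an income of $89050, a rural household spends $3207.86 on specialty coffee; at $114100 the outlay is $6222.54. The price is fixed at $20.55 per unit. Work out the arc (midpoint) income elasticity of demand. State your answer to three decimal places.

2.593

With a constant price, Q₁ = 3207.86/20.55 = 156.100 and Q₂ = 6222.54/20.55 = 302.800 (equivalently, work directly with expenditure since P cancels).
Midpoint %ΔQ = (6222.54 − 3207.86)/4715.20 = 0.63935; midpoint %ΔI = (114100 − 89050)/101575 = 0.24662.
η = 0.63935 / 0.24662 = 2.593.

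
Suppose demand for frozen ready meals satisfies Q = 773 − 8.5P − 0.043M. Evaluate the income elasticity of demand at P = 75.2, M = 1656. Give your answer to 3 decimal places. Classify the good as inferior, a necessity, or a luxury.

At P = 75.2, M = 1656: Q = 62.592.
Holding P constant, ∂Q/∂M = −0.043.
η_M = (∂Q/∂M)·(M/Q) = -0.043 × (1656/62.592) = -1.138.
Since η < 0, this is an inferior good.

-1.138 (inferior good)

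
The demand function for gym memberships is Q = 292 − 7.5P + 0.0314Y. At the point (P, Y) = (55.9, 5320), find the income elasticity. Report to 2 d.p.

4.20

At P = 55.9, Y = 5320: Q = 39.798.
Holding P constant, ∂Q/∂Y = 0.0314.
η_Y = (∂Q/∂Y)·(Y/Q) = 0.0314 × (5320/39.798) = 4.20.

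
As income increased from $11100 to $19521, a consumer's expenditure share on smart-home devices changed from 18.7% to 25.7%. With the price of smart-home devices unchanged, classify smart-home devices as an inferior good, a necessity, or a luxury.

The budget share rises as income rises, so η > 1.

luxury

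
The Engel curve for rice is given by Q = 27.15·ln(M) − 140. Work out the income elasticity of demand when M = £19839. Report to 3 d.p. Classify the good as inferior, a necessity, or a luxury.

At M = 19839: Q = 128.660.
dQ/dM = 27.15/M = 0.00136852 at this income.
η = (dQ/dM)·(M/Q) = 0.00136852 × (19839/128.660) = 0.211.
Since 0 < η < 1, the good is a necessity.

0.211 (necessity)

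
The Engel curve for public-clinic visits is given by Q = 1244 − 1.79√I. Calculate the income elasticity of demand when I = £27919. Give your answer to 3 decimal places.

-0.158

At I = 27919: Q = 944.909.
dQ/dI = -1.79/(2√I) = -0.0053564 at this income.
η = (dQ/dI)·(I/Q) = -0.0053564 × (27919/944.909) = -0.158.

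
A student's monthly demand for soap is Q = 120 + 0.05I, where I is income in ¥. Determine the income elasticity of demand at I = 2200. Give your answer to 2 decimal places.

At I = 2200: Q = 230.000.
dQ/dI = 0.05.
η = (dQ/dI)·(I/Q) = 0.05 × (2200/230.000) = 0.48.

0.48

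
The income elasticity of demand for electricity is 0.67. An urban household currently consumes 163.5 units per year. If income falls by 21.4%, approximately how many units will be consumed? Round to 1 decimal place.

%ΔQ ≈ η × %ΔI = 0.67 × (-21.4%) = -14.338%.
New Q ≈ 163.5 × (1 − 0.14338) = 140.1.

140.1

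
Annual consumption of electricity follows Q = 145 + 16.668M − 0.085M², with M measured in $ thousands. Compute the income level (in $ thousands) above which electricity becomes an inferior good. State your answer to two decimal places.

98.05

dQ/dM = 16.668 − 0.17M.
The good is inferior where dQ/dM < 0. Setting dQ/dM = 0 gives M = 16.668 / 0.17 = 98.05.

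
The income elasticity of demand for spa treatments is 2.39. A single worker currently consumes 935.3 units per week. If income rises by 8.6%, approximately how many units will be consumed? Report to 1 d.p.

1127.5

%ΔQ ≈ η × %ΔI = 2.39 × 8.6% = 20.554%.
New Q ≈ 935.3 × (1 + 0.20554) = 1127.5.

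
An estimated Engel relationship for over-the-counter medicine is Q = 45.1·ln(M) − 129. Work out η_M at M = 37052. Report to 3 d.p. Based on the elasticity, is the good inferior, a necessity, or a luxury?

0.131 (necessity)

At M = 37052: Q = 345.456.
dQ/dM = 45.1/M = 0.00121721 at this income.
η = (dQ/dM)·(M/Q) = 0.00121721 × (37052/345.456) = 0.131.
Since 0 < η < 1, the good is a necessity.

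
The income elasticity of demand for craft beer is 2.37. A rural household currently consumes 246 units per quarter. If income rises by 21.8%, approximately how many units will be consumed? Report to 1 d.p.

%ΔQ ≈ η × %ΔI = 2.37 × 21.8% = 51.666%.
New Q ≈ 246 × (1 + 0.51666) = 373.1.

373.1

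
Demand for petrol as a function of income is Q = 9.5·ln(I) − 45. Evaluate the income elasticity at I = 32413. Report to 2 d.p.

At I = 32413: Q = 53.670.
dQ/dI = 9.5/I = 0.000293092 at this income.
η = (dQ/dI)·(I/Q) = 0.000293092 × (32413/53.670) = 0.18.

0.18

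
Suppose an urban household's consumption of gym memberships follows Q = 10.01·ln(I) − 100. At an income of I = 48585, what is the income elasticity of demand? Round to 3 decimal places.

1.248

At I = 48585: Q = 8.019.
dQ/dI = 10.01/I = 0.000206031 at this income.
η = (dQ/dI)·(I/Q) = 0.000206031 × (48585/8.019) = 1.248.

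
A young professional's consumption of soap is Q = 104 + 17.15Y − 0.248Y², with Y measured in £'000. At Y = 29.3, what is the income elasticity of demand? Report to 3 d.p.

At Y = 29.3: Q = 393.5895.
dQ/dY = 17.15 − 0.496Y = 2.61720.
η = (dQ/dY)·(Y/Q) = 2.61720 × (29.3/393.5895) = 0.195.

0.195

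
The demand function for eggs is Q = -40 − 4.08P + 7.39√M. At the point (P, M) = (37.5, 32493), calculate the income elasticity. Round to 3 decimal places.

0.585

At P = 37.5, M = 32493: Q = 1139.108.
Holding P constant, ∂Q/∂M = 7.39/(2√M) = 0.0204984.
η_M = (∂Q/∂M)·(M/Q) = 0.0204984 × (32493/1139.108) = 0.585.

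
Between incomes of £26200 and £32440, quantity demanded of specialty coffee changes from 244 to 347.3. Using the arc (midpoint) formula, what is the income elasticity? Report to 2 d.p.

1.64

ΔQ = 347.3 − 244 = 103.3; midpoint Q̄ = (244 + 347.3)/2 = 295.65.
ΔI = 32440 − 26200 = 6240; midpoint Ī = (26200 + 32440)/2 = 29320.
η = (ΔQ/Q̄) ÷ (ΔI/Ī) = (103.3/295.65) ÷ (6240/29320) = 1.64.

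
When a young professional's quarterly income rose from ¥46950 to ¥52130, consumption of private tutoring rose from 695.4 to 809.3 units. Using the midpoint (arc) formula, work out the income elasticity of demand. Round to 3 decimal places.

1.448

ΔQ = 809.3 − 695.4 = 113.9; midpoint Q̄ = (695.4 + 809.3)/2 = 752.35.
ΔI = 52130 − 46950 = 5180; midpoint Ī = (46950 + 52130)/2 = 49540.
η = (ΔQ/Q̄) ÷ (ΔI/Ī) = (113.9/752.35) ÷ (5180/49540) = 1.448.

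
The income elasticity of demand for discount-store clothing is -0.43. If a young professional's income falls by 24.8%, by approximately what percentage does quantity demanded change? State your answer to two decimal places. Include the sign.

10.66%

%ΔQ ≈ η × %ΔI = -0.43 × (-24.8%) = 10.66%.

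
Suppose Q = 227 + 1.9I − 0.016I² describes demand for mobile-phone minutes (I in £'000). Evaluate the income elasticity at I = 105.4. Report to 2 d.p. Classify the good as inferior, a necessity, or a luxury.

At I = 105.4: Q = 249.5134.
dQ/dI = 1.9 − 0.032I = -1.47280.
η = (dQ/dI)·(I/Q) = -1.47280 × (105.4/249.5134) = -0.62.
η < 0 ⇒ inferior good.

-0.62 (inferior good)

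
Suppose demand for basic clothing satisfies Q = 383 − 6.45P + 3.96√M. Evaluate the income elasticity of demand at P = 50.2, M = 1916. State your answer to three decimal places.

0.373

At P = 50.2, M = 1916: Q = 232.548.
Holding P constant, ∂Q/∂M = 3.96/(2√M) = 0.0452343.
η_M = (∂Q/∂M)·(M/Q) = 0.0452343 × (1916/232.548) = 0.373.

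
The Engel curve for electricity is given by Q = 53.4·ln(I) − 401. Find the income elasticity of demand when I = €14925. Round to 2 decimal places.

At I = 14925: Q = 112.216.
dQ/dI = 53.4/I = 0.00357789 at this income.
η = (dQ/dI)·(I/Q) = 0.00357789 × (14925/112.216) = 0.48.

0.48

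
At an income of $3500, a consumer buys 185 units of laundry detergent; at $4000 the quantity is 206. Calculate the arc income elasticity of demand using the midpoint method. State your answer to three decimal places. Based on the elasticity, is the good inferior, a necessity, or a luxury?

0.806 (necessity)

ΔQ = 206 − 185 = 21; midpoint Q̄ = (185 + 206)/2 = 195.5.
ΔI = 4000 − 3500 = 500; midpoint Ī = (3500 + 4000)/2 = 3750.
η = (ΔQ/Q̄) ÷ (ΔI/Ī) = (21/195.5) ÷ (500/3750) = 0.806.
0 < η < 1 ⇒ necessity.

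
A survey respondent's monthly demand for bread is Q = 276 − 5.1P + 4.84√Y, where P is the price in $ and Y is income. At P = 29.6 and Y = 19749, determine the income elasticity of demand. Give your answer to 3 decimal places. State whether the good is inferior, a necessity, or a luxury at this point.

0.422 (necessity)

At P = 29.6, Y = 19749: Q = 805.211.
Holding P constant, ∂Q/∂Y = 4.84/(2√Y) = 0.0172204.
η_Y = (∂Q/∂Y)·(Y/Q) = 0.0172204 × (19749/805.211) = 0.422.
Since 0 < η < 1, this is a necessity.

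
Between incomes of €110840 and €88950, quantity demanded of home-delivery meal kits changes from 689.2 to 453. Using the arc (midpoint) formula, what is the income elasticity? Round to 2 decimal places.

1.89

ΔQ = 453 − 689.2 = -236.2; midpoint Q̄ = (689.2 + 453)/2 = 571.1.
ΔI = 88950 − 110840 = -21890; midpoint Ī = (110840 + 88950)/2 = 99895.
η = (ΔQ/Q̄) ÷ (ΔI/Ī) = (-236.2/571.1) ÷ (-21890/99895) = 1.89.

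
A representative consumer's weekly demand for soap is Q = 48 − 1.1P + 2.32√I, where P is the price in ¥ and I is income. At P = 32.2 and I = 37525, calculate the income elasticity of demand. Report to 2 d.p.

At P = 32.2, I = 37525: Q = 461.996.
Holding P constant, ∂Q/∂I = 2.32/(2√I) = 0.00598822.
η_I = (∂Q/∂I)·(I/Q) = 0.00598822 × (37525/461.996) = 0.49.

0.49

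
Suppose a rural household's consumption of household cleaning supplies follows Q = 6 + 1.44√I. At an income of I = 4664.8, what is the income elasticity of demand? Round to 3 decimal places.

At I = 4664.8: Q = 104.351.
dQ/dI = 1.44/(2√I) = 0.0105418 at this income.
η = (dQ/dI)·(I/Q) = 0.0105418 × (4664.8/104.351) = 0.471.

0.471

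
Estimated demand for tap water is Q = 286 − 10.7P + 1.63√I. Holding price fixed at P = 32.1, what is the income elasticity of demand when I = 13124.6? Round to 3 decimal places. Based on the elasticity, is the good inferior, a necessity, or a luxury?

0.722 (necessity)

At P = 32.1, I = 13124.6: Q = 129.267.
Holding P constant, ∂Q/∂I = 1.63/(2√I) = 0.00711401.
η_I = (∂Q/∂I)·(I/Q) = 0.00711401 × (13124.6/129.267) = 0.722.
Since 0 < η < 1, this is a necessity.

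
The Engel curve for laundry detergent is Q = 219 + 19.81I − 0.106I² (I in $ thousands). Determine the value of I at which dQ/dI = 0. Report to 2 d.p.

dQ/dI = 19.81 − 0.212I.
The good is inferior where dQ/dI < 0. Setting dQ/dI = 0 gives I = 19.81 / 0.212 = 93.44.

93.44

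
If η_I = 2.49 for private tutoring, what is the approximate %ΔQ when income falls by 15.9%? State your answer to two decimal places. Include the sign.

-39.59%

%ΔQ ≈ η × %ΔI = 2.49 × (-15.9%) = -39.59%.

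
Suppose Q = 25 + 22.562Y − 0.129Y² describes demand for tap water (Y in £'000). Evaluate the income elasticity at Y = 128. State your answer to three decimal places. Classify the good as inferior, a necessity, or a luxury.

-1.675 (inferior good)

At Y = 128: Q = 799.4000.
dQ/dY = 22.562 − 0.258Y = -10.46200.
η = (dQ/dY)·(Y/Q) = -10.46200 × (128/799.4000) = -1.675.
η < 0 ⇒ inferior good.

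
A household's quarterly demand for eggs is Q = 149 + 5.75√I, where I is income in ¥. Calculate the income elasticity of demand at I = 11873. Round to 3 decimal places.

At I = 11873: Q = 775.539.
dQ/dI = 5.75/(2√I) = 0.026385 at this income.
η = (dQ/dI)·(I/Q) = 0.026385 × (11873/775.539) = 0.404.

0.404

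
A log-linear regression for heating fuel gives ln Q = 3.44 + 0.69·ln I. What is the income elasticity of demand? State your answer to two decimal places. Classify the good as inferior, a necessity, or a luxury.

In a log-linear demand, the coefficient on ln I is the income elasticity.
So η = 0.69.
0 < η < 1 ⇒ necessity.

0.69 (necessity)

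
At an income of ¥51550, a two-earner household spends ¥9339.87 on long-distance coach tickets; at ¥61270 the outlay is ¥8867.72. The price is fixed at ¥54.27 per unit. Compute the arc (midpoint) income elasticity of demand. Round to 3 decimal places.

-0.301

With a constant price, Q₁ = 9339.87/54.27 = 172.100 and Q₂ = 8867.72/54.27 = 163.400 (equivalently, work directly with expenditure since P cancels).
Midpoint %ΔQ = (8867.72 − 9339.87)/9103.80 = -0.05186; midpoint %ΔI = (61270 − 51550)/56410 = 0.17231.
η = -0.05186 / 0.17231 = -0.301.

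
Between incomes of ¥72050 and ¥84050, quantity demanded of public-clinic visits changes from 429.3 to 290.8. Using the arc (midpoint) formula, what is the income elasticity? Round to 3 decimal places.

-2.502

ΔQ = 290.8 − 429.3 = -138.5; midpoint Q̄ = (429.3 + 290.8)/2 = 360.05.
ΔI = 84050 − 72050 = 12000; midpoint Ī = (72050 + 84050)/2 = 78050.
η = (ΔQ/Q̄) ÷ (ΔI/Ī) = (-138.5/360.05) ÷ (12000/78050) = -2.502.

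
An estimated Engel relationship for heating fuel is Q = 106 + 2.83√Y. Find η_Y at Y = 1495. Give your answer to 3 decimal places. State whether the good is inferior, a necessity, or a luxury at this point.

0.254 (necessity)

At Y = 1495: Q = 215.423.
dQ/dY = 2.83/(2√Y) = 0.0365962 at this income.
η = (dQ/dY)·(Y/Q) = 0.0365962 × (1495/215.423) = 0.254.
Since 0 < η < 1, the good is a necessity.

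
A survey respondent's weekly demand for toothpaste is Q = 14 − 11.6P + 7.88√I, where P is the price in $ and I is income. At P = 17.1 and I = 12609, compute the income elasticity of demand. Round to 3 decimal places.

0.632

At P = 17.1, I = 12609: Q = 700.484.
Holding P constant, ∂Q/∂I = 7.88/(2√I) = 0.0350878.
η_I = (∂Q/∂I)·(I/Q) = 0.0350878 × (12609/700.484) = 0.632.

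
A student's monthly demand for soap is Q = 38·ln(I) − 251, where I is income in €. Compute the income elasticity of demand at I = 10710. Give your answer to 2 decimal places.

0.37

At I = 10710: Q = 101.599.
dQ/dI = 38/I = 0.00354809 at this income.
η = (dQ/dI)·(I/Q) = 0.00354809 × (10710/101.599) = 0.37.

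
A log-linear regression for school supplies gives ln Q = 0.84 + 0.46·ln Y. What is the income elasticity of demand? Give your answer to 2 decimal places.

In a log-linear demand, the coefficient on ln Y is the income elasticity.
So η = 0.46.

0.46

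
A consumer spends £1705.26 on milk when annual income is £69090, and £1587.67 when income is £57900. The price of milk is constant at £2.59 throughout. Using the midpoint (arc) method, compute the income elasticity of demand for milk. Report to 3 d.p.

With a constant price, Q₁ = 1705.26/2.59 = 658.402 and Q₂ = 1587.67/2.59 = 613.000 (equivalently, work directly with expenditure since P cancels).
Midpoint %ΔQ = (1587.67 − 1705.26)/1646.47 = -0.07142; midpoint %ΔI = (57900 − 69090)/63495 = -0.17623.
η = -0.07142 / -0.17623 = 0.405.

0.405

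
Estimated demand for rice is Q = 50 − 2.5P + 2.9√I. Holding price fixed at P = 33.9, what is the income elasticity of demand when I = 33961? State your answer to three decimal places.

At P = 33.9, I = 33961: Q = 499.677.
Holding P constant, ∂Q/∂I = 2.9/(2√I) = 0.00786824.
η_I = (∂Q/∂I)·(I/Q) = 0.00786824 × (33961/499.677) = 0.535.

0.535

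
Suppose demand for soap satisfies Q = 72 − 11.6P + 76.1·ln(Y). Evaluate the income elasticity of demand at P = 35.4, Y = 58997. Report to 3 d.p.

At P = 35.4, Y = 58997: Q = 497.337.
Holding P constant, ∂Q/∂Y = 76.1/Y = 0.0012899.
η_Y = (∂Q/∂Y)·(Y/Q) = 0.0012899 × (58997/497.337) = 0.153.

0.153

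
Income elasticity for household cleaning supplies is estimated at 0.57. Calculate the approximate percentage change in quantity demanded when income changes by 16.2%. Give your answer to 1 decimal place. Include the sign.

9.2%

%ΔQ ≈ η × %ΔI = 0.57 × 16.2% = 9.2%.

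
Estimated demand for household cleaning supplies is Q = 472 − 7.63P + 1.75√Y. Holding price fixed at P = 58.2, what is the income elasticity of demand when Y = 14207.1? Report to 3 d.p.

At P = 58.2, Y = 14207.1: Q = 236.523.
Holding P constant, ∂Q/∂Y = 1.75/(2√Y) = 0.007341.
η_Y = (∂Q/∂Y)·(Y/Q) = 0.007341 × (14207.1/236.523) = 0.441.

0.441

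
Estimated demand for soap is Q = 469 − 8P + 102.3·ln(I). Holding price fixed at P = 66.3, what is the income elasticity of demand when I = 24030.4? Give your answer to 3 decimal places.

At P = 66.3, I = 24030.4: Q = 970.508.
Holding P constant, ∂Q/∂I = 102.3/I = 0.00425711.
η_I = (∂Q/∂I)·(I/Q) = 0.00425711 × (24030.4/970.508) = 0.105.

0.105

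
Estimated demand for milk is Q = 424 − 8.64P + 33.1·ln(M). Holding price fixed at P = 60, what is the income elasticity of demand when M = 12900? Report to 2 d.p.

0.15

At P = 60, M = 12900: Q = 218.891.
Holding P constant, ∂Q/∂M = 33.1/M = 0.00256589.
η_M = (∂Q/∂M)·(M/Q) = 0.00256589 × (12900/218.891) = 0.15.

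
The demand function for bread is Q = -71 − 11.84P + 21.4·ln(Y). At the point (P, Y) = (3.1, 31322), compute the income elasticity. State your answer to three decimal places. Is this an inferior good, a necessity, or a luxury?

0.188 (necessity)

At P = 3.1, Y = 31322: Q = 113.830.
Holding P constant, ∂Q/∂Y = 21.4/Y = 0.000683226.
η_Y = (∂Q/∂Y)·(Y/Q) = 0.000683226 × (31322/113.830) = 0.188.
Since 0 < η < 1, this is a necessity.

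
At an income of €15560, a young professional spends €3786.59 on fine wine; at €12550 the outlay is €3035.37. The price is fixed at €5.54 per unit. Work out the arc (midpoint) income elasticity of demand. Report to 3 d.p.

With a constant price, Q₁ = 3786.59/5.54 = 683.500 and Q₂ = 3035.37/5.54 = 547.901 (equivalently, work directly with expenditure since P cancels).
Midpoint %ΔQ = (3035.37 − 3786.59)/3410.98 = -0.22024; midpoint %ΔI = (12550 − 15560)/14055 = -0.21416.
η = -0.22024 / -0.21416 = 1.028.

1.028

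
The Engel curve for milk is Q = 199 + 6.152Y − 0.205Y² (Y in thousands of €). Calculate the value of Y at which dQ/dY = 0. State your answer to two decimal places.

dQ/dY = 6.152 − 0.41Y.
The good is inferior where dQ/dY < 0. Setting dQ/dY = 0 gives Y = 6.152 / 0.41 = 15.00.

15.00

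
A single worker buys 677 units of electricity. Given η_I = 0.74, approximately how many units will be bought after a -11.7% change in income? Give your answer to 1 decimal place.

618.4

%ΔQ ≈ η × %ΔI = 0.74 × (-11.7%) = -8.658%.
New Q ≈ 677 × (1 − 0.08658) = 618.4.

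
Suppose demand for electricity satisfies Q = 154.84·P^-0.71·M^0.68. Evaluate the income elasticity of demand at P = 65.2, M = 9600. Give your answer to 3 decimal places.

0.680

For a multiplicative demand Q = A·P^α·M^β, the income elasticity is β everywhere.
Here β = 0.68, so η = 0.680.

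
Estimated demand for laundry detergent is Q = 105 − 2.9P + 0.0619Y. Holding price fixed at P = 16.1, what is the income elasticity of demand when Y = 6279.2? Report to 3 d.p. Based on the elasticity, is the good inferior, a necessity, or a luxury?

0.870 (necessity)

At P = 16.1, Y = 6279.2: Q = 446.992.
Holding P constant, ∂Q/∂Y = 0.0619.
η_Y = (∂Q/∂Y)·(Y/Q) = 0.0619 × (6279.2/446.992) = 0.870.
Since 0 < η < 1, this is a necessity.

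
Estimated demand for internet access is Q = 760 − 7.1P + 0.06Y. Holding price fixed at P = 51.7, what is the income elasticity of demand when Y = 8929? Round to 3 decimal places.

0.577

At P = 51.7, Y = 8929: Q = 928.670.
Holding P constant, ∂Q/∂Y = 0.06.
η_Y = (∂Q/∂Y)·(Y/Q) = 0.06 × (8929/928.670) = 0.577.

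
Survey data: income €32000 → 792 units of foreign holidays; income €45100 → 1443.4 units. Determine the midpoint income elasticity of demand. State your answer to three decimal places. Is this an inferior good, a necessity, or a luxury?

1.715 (luxury)

ΔQ = 1443.4 − 792 = 651.4; midpoint Q̄ = (792 + 1443.4)/2 = 1117.7.
ΔI = 45100 − 32000 = 13100; midpoint Ī = (32000 + 45100)/2 = 38550.
η = (ΔQ/Q̄) ÷ (ΔI/Ī) = (651.4/1117.7) ÷ (13100/38550) = 1.715.
η > 1 ⇒ luxury.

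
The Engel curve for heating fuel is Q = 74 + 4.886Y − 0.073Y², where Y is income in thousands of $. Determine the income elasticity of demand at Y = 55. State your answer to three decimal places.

At Y = 55: Q = 121.9050.
dQ/dY = 4.886 − 0.146Y = -3.14400.
η = (dQ/dY)·(Y/Q) = -3.14400 × (55/121.9050) = -1.418.

-1.418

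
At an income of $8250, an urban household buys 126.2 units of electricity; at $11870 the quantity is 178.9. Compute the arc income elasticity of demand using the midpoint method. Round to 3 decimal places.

0.960

ΔQ = 178.9 − 126.2 = 52.7; midpoint Q̄ = (126.2 + 178.9)/2 = 152.55.
ΔI = 11870 − 8250 = 3620; midpoint Ī = (8250 + 11870)/2 = 10060.
η = (ΔQ/Q̄) ÷ (ΔI/Ī) = (52.7/152.55) ÷ (3620/10060) = 0.960.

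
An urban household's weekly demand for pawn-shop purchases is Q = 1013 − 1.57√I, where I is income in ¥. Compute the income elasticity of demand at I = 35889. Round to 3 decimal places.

At I = 35889: Q = 715.573.
dQ/dI = -1.57/(2√I) = -0.00414371 at this income.
η = (dQ/dI)·(I/Q) = -0.00414371 × (35889/715.573) = -0.208.

-0.208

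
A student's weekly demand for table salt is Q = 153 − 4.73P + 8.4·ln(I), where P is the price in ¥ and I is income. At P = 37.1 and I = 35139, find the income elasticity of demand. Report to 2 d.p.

0.13

At P = 37.1, I = 35139: Q = 65.440.
Holding P constant, ∂Q/∂I = 8.4/I = 0.000239051.
η_I = (∂Q/∂I)·(I/Q) = 0.000239051 × (35139/65.440) = 0.13.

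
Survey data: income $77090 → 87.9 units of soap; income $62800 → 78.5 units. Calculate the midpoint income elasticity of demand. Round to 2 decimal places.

0.55

ΔQ = 78.5 − 87.9 = -9.4; midpoint Q̄ = (87.9 + 78.5)/2 = 83.2.
ΔI = 62800 − 77090 = -14290; midpoint Ī = (77090 + 62800)/2 = 69945.
η = (ΔQ/Q̄) ÷ (ΔI/Ī) = (-9.4/83.2) ÷ (-14290/69945) = 0.55.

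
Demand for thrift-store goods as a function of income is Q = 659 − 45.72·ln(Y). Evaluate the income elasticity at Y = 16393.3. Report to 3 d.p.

At Y = 16393.3: Q = 215.304.
dQ/dY = -45.72/Y = -0.00278894 at this income.
η = (dQ/dY)·(Y/Q) = -0.00278894 × (16393.3/215.304) = -0.212.

-0.212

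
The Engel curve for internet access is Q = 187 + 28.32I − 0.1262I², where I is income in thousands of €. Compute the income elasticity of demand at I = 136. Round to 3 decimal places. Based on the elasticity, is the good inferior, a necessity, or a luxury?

-0.479 (inferior good)

At I = 136: Q = 1704.3248.
dQ/dI = 28.32 − 0.2524I = -6.00640.
η = (dQ/dI)·(I/Q) = -6.00640 × (136/1704.3248) = -0.479.
η < 0 ⇒ inferior good.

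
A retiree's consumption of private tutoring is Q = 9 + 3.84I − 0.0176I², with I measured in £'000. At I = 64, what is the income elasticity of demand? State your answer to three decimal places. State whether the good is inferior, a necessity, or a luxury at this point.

At I = 64: Q = 182.6704.
dQ/dI = 3.84 − 0.0352I = 1.58720.
η = (dQ/dI)·(I/Q) = 1.58720 × (64/182.6704) = 0.556.
0 < η < 1 ⇒ necessity.

0.556 (necessity)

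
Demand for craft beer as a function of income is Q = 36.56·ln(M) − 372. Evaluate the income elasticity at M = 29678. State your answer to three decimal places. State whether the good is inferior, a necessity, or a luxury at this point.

At M = 29678: Q = 4.501.
dQ/dM = 36.56/M = 0.00123189 at this income.
η = (dQ/dM)·(M/Q) = 0.00123189 × (29678/4.501) = 8.123.
Since η > 1, the good is a luxury.

8.123 (luxury)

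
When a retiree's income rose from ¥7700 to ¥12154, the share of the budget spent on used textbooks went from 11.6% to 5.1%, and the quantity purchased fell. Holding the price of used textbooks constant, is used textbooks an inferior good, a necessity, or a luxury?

inferior good

Quantity demanded falls as income rises, so η < 0.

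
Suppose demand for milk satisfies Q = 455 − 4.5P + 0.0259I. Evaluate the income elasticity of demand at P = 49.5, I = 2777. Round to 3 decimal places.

0.236

At P = 49.5, I = 2777: Q = 304.174.
Holding P constant, ∂Q/∂I = 0.0259.
η_I = (∂Q/∂I)·(I/Q) = 0.0259 × (2777/304.174) = 0.236.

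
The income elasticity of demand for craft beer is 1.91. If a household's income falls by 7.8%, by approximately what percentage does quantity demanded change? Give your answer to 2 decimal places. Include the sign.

-14.90%

%ΔQ ≈ η × %ΔI = 1.91 × (-7.8%) = -14.90%.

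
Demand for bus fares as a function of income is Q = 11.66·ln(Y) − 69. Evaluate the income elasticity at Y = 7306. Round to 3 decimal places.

At Y = 7306: Q = 34.733.
dQ/dY = 11.66/Y = 0.00159595 at this income.
η = (dQ/dY)·(Y/Q) = 0.00159595 × (7306/34.733) = 0.336.

0.336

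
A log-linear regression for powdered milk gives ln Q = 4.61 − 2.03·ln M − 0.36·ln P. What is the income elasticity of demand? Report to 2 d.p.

-2.03

In a log-linear demand, the coefficient on ln M is the income elasticity.
So η = -2.03.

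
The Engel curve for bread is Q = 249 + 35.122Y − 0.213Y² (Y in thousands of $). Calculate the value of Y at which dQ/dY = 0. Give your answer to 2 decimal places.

dQ/dY = 35.122 − 0.426Y.
The good is inferior where dQ/dY < 0. Setting dQ/dY = 0 gives Y = 35.122 / 0.426 = 82.45.

82.45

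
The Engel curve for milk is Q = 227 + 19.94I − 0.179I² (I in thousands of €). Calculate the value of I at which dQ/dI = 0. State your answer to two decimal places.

55.70

dQ/dI = 19.94 − 0.358I.
The good is inferior where dQ/dI < 0. Setting dQ/dI = 0 gives I = 19.94 / 0.358 = 55.70.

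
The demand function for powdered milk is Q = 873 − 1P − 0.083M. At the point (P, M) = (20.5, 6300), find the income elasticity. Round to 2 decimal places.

-1.59

At P = 20.5, M = 6300: Q = 329.600.
Holding P constant, ∂Q/∂M = −0.083.
η_M = (∂Q/∂M)·(M/Q) = -0.083 × (6300/329.600) = -1.59.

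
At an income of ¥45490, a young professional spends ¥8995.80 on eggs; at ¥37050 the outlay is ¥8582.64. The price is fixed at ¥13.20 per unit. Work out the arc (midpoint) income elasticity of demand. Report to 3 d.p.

With a constant price, Q₁ = 8995.80/13.20 = 681.500 and Q₂ = 8582.64/13.20 = 650.200 (equivalently, work directly with expenditure since P cancels).
Midpoint %ΔQ = (8582.64 − 8995.80)/8789.22 = -0.04701; midpoint %ΔI = (37050 − 45490)/41270 = -0.20451.
η = -0.04701 / -0.20451 = 0.230.

0.230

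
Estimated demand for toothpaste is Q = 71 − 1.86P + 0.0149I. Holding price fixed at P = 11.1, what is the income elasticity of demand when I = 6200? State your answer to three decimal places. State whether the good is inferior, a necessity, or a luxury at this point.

0.647 (necessity)

At P = 11.1, I = 6200: Q = 142.734.
Holding P constant, ∂Q/∂I = 0.0149.
η_I = (∂Q/∂I)·(I/Q) = 0.0149 × (6200/142.734) = 0.647.
Since 0 < η < 1, this is a necessity.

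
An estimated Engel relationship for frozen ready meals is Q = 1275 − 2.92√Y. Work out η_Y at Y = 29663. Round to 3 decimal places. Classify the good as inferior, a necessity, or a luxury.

At Y = 29663: Q = 772.090.
dQ/dY = -2.92/(2√Y) = -0.00847706 at this income.
η = (dQ/dY)·(Y/Q) = -0.00847706 × (29663/772.090) = -0.326.
Since η < 0, the good is an inferior good.

-0.326 (inferior good)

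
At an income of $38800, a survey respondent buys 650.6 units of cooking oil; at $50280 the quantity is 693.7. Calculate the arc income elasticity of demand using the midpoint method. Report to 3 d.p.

0.249

ΔQ = 693.7 − 650.6 = 43.1; midpoint Q̄ = (650.6 + 693.7)/2 = 672.15.
ΔI = 50280 − 38800 = 11480; midpoint Ī = (38800 + 50280)/2 = 44540.
η = (ΔQ/Q̄) ÷ (ΔI/Ī) = (43.1/672.15) ÷ (11480/44540) = 0.249.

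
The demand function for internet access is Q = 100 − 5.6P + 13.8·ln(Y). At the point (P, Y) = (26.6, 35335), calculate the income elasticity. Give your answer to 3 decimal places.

At P = 26.6, Y = 35335: Q = 95.562.
Holding P constant, ∂Q/∂Y = 13.8/Y = 0.000390548.
η_Y = (∂Q/∂Y)·(Y/Q) = 0.000390548 × (35335/95.562) = 0.144.

0.144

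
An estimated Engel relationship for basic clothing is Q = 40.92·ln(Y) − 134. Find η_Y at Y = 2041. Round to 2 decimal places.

At Y = 2041: Q = 177.859.
dQ/dY = 40.92/Y = 0.020049 at this income.
η = (dQ/dY)·(Y/Q) = 0.020049 × (2041/177.859) = 0.23.

0.23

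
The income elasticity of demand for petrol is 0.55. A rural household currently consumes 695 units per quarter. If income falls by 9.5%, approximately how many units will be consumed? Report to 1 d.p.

%ΔQ ≈ η × %ΔI = 0.55 × (-9.5%) = -5.225%.
New Q ≈ 695 × (1 − 0.05225) = 658.7.

658.7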